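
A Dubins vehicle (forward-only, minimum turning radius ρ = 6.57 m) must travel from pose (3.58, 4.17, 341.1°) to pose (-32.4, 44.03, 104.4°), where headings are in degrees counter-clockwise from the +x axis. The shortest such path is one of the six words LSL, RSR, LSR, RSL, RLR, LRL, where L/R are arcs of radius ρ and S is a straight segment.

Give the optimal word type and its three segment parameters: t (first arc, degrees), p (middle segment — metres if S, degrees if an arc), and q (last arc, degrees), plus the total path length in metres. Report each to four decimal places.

Let ψ = atan2(Δy, Δx) = atan2(39.86, -35.98) = 132.0713° be the start→goal bearing.
Normalize: d = |goal − start| / ρ = 53.697114/6.57 = 8.173077, α = (θ_start − ψ) mod 360° = 209.0287° = 3.648239 rad, β = (θ_goal − ψ) mod 360° = 332.3287° = 5.800230 rad.
Common terms: sin α = -0.485248, cos α = -0.874377, sin β = -0.464398, cos β = 0.885627, cos(α−β) = -0.549023, d² = 66.799182. Work in radians in the unit-radius frame; every candidate has L = ρ·(t + p + q).
LSL: p² = 2 + d² − 2cos(α−β) + 2d(sin α − sin β) = 69.556414; p = √p² = 8.340049; φ = atan2(cos β − cos α, d + sin α − sin β) = 0.212629 rad; t = (φ − α) mod 2π = 2.847575 rad, q = (β − φ) mod 2π = 5.587601 rad → L = 6.57·(2.847575 + 8.340049 + 5.587601) = 6.57·16.775225 = 110.213229 m
RSR: p² = 2 + d² − 2cos(α−β) + 2d(sin β − sin α) = 70.238040; p = √p² = 8.380814; φ = atan2(cos α − cos β, d − sin α + sin β) = -0.211579 rad; t = (α − φ) mod 2π = 3.859818 rad, q = (φ − β) mod 2π = 0.271376 rad → L = 6.57·(3.859818 + 8.380814 + 0.271376) = 6.57·12.512008 = 82.203894 m
LSR: p² = d² − 2 + 2cos(α−β) + 2d(sin α + sin β) = 48.178075; p = √p² = 6.941043; φ = atan2(−cos α − cos β, d + sin α + sin β) − atan2(−2, p) = 0.278984 rad; t = (φ − α) mod 2π = 2.913930 rad, q = (φ − β) mod 2π = 0.761939 rad → L = 6.57·(2.913930 + 6.941043 + 0.761939) = 6.57·10.616913 = 69.753116 m
RSL: p² = d² − 2 + 2cos(α−β) − 2d(sin α + sin β) = 79.224198; p = √p² = 8.900798; φ = atan2(cos α + cos β, d − sin α − sin β) − atan2(2, p) = -0.219795 rad; t = (α − φ) mod 2π = 3.868034 rad, q = (β − φ) mod 2π = 6.020025 rad → L = 6.57·(3.868034 + 8.900798 + 6.020025) = 6.57·18.788857 = 123.442789 m
RLR: c = (6 − d² + 2cos(α−β) + 2d(sin α − sin β))/8 = -7.779755, |c| > 1 → infeasible
LRL: c = (6 − d² + 2cos(α−β) − 2d(sin α − sin β))/8 = -7.694552, |c| > 1 → infeasible
Shortest: LSR with L = 69.753116 m ≈ 69.7531 m
Convert LSR to answer units (arcs ×180/π): t = 2.913930·180/π = 166.9559°, p = ρ·p = 6.57·6.941043 = 45.6027 m, q = 0.761939·180/π = 43.6559°, L = 69.7531 m.

LSR: t = 166.9559°, p = 45.6027 m, q = 43.6559°, L = 69.7531 m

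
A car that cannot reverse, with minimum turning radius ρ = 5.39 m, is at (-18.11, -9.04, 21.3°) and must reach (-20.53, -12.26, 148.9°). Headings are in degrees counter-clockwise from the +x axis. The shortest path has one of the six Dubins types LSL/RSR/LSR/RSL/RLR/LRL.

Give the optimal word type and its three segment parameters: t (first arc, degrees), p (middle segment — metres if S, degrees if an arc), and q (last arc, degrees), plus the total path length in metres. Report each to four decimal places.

Let ψ = atan2(Δy, Δx) = atan2(-3.22, -2.42) = -126.9268° be the start→goal bearing.
Normalize: d = |goal − start| / ρ = 4.028002/5.39 = 0.747310, α = (θ_start − ψ) mod 360° = 148.2268° = 2.587046 rad, β = (θ_goal − ψ) mod 360° = 275.8268° = 4.814086 rad.
Common terms: sin α = 0.526558, cos α = -0.850139, sin β = -0.994833, cos β = 0.101522, cos(α−β) = -0.610145, d² = 0.558473. Work in radians in the unit-radius frame; every candidate has L = ρ·(t + p + q).
LSL: p² = 2 + d² − 2cos(α−β) + 2d(sin α − sin β) = 6.052666; p = √p² = 2.460217; φ = atan2(cos β − cos α, d + sin α − sin β) = 0.397180 rad; t = (φ − α) mod 2π = 4.093320 rad, q = (β − φ) mod 2π = 4.416905 rad → L = 5.39·(4.093320 + 2.460217 + 4.416905) = 5.39·10.970442 = 59.130683 m
RSR: p² = 2 + d² − 2cos(α−β) + 2d(sin β − sin α) = 1.504860; p = √p² = 1.226727; φ = atan2(cos α − cos β, d − sin α + sin β) = -2.253655 rad; t = (α − φ) mod 2π = 4.840701 rad, q = (φ − β) mod 2π = 5.498630 rad → L = 5.39·(4.840701 + 1.226727 + 5.498630) = 5.39·11.566058 = 62.341052 m
LSR: p² = d² − 2 + 2cos(α−β) + 2d(sin α + sin β) = -3.361711 < 0 → infeasible
RSL: p² = d² − 2 + 2cos(α−β) − 2d(sin α + sin β) = -1.961924 < 0 → infeasible
RLR: c = (6 − d² + 2cos(α−β) + 2d(sin α − sin β))/8 = 0.811893; p = 2π − arccos c = 5.659775 rad; φ = atan2(cos α − cos β, d − sin α + sin β) = -2.253655 rad; t = (α − φ + p/2) mod 2π = 1.387403 rad, q = (α − β − t + p) mod 2π = 2.045332 rad → L = 5.39·(1.387403 + 5.659775 + 2.045332) = 5.39·9.092511 = 49.008634 m
LRL: c = (6 − d² + 2cos(α−β) − 2d(sin α − sin β))/8 = 0.243417; p = 2π − arccos c = 4.958276 rad; φ = atan2(cos β − cos α, d + sin α − sin β) = 0.397180 rad; t = (φ − α + p/2) mod 2π = 0.289273 rad, q = (β − α − t + p) mod 2π = 0.612858 rad → L = 5.39·(0.289273 + 4.958276 + 0.612858) = 5.39·5.860407 = 31.587593 m
Shortest: LRL with L = 31.587593 m ≈ 31.5876 m
Convert LRL to answer units (arcs ×180/π): t = 0.289273·180/π = 16.5741°, p = 4.958276·180/π = 284.0883°, q = 0.612858·180/π = 35.1142°, L = 31.5876 m.

LRL: t = 16.5741°, p = 284.0883°, q = 35.1142°, L = 31.5876 m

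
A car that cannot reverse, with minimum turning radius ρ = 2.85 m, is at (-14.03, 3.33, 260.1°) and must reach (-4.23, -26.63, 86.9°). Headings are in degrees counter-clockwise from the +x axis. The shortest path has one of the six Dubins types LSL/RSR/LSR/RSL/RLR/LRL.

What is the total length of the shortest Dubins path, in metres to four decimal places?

38.8995 m

Let ψ = atan2(Δy, Δx) = atan2(-29.96, 9.80) = -71.8869° be the start→goal bearing.
Normalize: d = |goal − start| / ρ = 31.522081/2.85 = 11.060379, α = (θ_start − ψ) mod 360° = 331.9869° = 5.794265 rad, β = (θ_goal − ψ) mod 360° = 158.7869° = 2.771355 rad.
Common terms: sin α = -0.469673, cos α = 0.882841, sin β = 0.361837, cos β = -0.932241, cos(α−β) = -0.992966, d² = 122.331991. Work in radians in the unit-radius frame; every candidate has L = ρ·(t + p + q).
LSL: p² = 2 + d² − 2cos(α−β) + 2d(sin α − sin β) = 107.924289; p = √p² = 10.388662; φ = atan2(cos β − cos α, d + sin α − sin β) = -0.175619 rad; t = (φ − α) mod 2π = 0.313301 rad, q = (β − φ) mod 2π = 2.946974 rad → L = 2.85·(0.313301 + 10.388662 + 2.946974) = 2.85·13.648937 = 38.899469 m
RSR: p² = 2 + d² − 2cos(α−β) + 2d(sin β − sin α) = 144.711556; p = √p² = 12.029612; φ = atan2(cos α − cos β, d − sin α + sin β) = 0.151463 rad; t = (α − φ) mod 2π = 5.642802 rad, q = (φ − β) mod 2π = 3.663293 rad → L = 2.85·(5.642802 + 12.029612 + 3.663293) = 2.85·21.335707 = 60.806766 m
LSR: p² = d² − 2 + 2cos(α−β) + 2d(sin α + sin β) = 115.960652; p = √p² = 10.768503; φ = atan2(−cos α − cos β, d + sin α + sin β) − atan2(−2, p) = 0.188145 rad; t = (φ − α) mod 2π = 0.677065 rad, q = (φ − β) mod 2π = 3.699975 rad → L = 2.85·(0.677065 + 10.768503 + 3.699975) = 2.85·15.145543 = 43.164798 m
RSL: p² = d² − 2 + 2cos(α−β) − 2d(sin α + sin β) = 120.731469; p = √p² = 10.987787; φ = atan2(cos α + cos β, d − sin α − sin β) − atan2(2, p) = -0.184472 rad; t = (α − φ) mod 2π = 5.978737 rad, q = (β − φ) mod 2π = 2.955827 rad → L = 2.85·(5.978737 + 10.987787 + 2.955827) = 2.85·19.922352 = 56.778703 m
RLR: c = (6 − d² + 2cos(α−β) + 2d(sin α − sin β))/8 = -17.088944, |c| > 1 → infeasible
LRL: c = (6 − d² + 2cos(α−β) − 2d(sin α − sin β))/8 = -12.490536, |c| > 1 → infeasible
Shortest: LSL with L = 38.899469 m ≈ 38.8995 m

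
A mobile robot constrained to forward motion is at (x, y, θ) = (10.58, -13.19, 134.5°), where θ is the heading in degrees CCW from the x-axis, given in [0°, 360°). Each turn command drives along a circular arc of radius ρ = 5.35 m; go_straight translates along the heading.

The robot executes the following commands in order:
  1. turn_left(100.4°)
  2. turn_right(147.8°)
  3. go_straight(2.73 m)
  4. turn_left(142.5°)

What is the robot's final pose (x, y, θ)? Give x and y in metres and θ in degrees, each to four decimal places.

set_pose: (x, y, θ) = (10.5800, -13.1900, 134.5000°), ρ = 5.35
turn_left(100.4°): centre at ρ to the left, rotate +100.4° → (2.3870, -13.8636, 234.9000°)
turn_right(147.8°): centre at ρ to the right, rotate −147.8° → (-7.3332, -10.5166, 87.1000°)
go_straight(2.73): x += 2.73·cos θ, y += 2.73·sin θ → (-7.1951, -7.7901, 87.1000°)
turn_left(142.5°): centre at ρ to the left, rotate +142.5° → (-16.6125, -4.0520, 229.6000°)

(-16.6125, -4.0520, 229.6000°)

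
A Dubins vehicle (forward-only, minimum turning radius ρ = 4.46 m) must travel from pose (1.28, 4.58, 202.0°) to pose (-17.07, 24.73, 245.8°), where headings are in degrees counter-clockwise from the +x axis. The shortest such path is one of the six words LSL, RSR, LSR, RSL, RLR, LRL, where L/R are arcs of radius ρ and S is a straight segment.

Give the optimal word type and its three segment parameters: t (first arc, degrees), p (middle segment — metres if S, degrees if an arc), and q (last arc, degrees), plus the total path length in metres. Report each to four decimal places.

RSL: t = 98.3940°, p = 16.7551 m, q = 142.1940°, L = 35.4829 m

Let ψ = atan2(Δy, Δx) = atan2(20.15, -18.35) = 132.3232° be the start→goal bearing.
Normalize: d = |goal − start| / ρ = 27.253348/4.46 = 6.110616, α = (θ_start − ψ) mod 360° = 69.6768° = 1.216090 rad, β = (θ_goal − ψ) mod 360° = 113.4768° = 1.980544 rad.
Common terms: sin α = 0.937748, cos α = 0.347315, sin β = 0.917221, cos β = -0.398378, cos(α−β) = 0.721760, d² = 37.339631. Work in radians in the unit-radius frame; every candidate has L = ρ·(t + p + q).
LSL: p² = 2 + d² − 2cos(α−β) + 2d(sin α − sin β) = 38.146977; p = √p² = 6.176324; φ = atan2(cos β − cos α, d + sin α − sin β) = -0.121029 rad; t = (φ − α) mod 2π = 4.946066 rad, q = (β − φ) mod 2π = 2.101573 rad → L = 4.46·(4.946066 + 6.176324 + 2.101573) = 4.46·13.223963 = 58.978877 m
RSR: p² = 2 + d² − 2cos(α−β) + 2d(sin β − sin α) = 37.645244; p = √p² = 6.135572; φ = atan2(cos α − cos β, d − sin α + sin β) = 0.121837 rad; t = (α − φ) mod 2π = 1.094253 rad, q = (φ − β) mod 2π = 4.424479 rad → L = 4.46·(1.094253 + 6.135572 + 4.424479) = 4.46·11.654303 = 51.978192 m
LSR: p² = d² − 2 + 2cos(α−β) + 2d(sin α + sin β) = 59.453169; p = √p² = 7.710588; φ = atan2(−cos α − cos β, d + sin α + sin β) − atan2(−2, p) = 0.260201 rad; t = (φ − α) mod 2π = 5.327296 rad, q = (φ − β) mod 2π = 4.562842 rad → L = 4.46·(5.327296 + 7.710588 + 4.562842) = 4.46·17.600727 = 78.499241 m
RSL: p² = d² − 2 + 2cos(α−β) − 2d(sin α + sin β) = 14.113134; p = √p² = 3.756745; φ = atan2(cos α + cos β, d − sin α − sin β) − atan2(2, p) = -0.501210 rad; t = (α − φ) mod 2π = 1.717300 rad, q = (β − φ) mod 2π = 2.481754 rad → L = 4.46·(1.717300 + 3.756745 + 2.481754) = 4.46·7.955798 = 35.482861 m
RLR: c = (6 − d² + 2cos(α−β) + 2d(sin α − sin β))/8 = -3.705655, |c| > 1 → infeasible
LRL: c = (6 − d² + 2cos(α−β) − 2d(sin α − sin β))/8 = -3.768372, |c| > 1 → infeasible
Shortest: RSL with L = 35.482861 m ≈ 35.4829 m
Convert RSL to answer units (arcs ×180/π): t = 1.717300·180/π = 98.3940°, p = ρ·p = 4.46·3.756745 = 16.7551 m, q = 2.481754·180/π = 142.1940°, L = 35.4829 m.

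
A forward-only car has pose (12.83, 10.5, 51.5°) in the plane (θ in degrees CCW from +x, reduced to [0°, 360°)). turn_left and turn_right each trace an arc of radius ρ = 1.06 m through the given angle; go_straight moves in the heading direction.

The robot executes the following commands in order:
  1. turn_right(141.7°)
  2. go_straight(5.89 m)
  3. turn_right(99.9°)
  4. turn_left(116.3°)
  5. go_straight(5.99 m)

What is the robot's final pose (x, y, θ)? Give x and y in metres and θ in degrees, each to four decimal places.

set_pose: (x, y, θ) = (12.8300, 10.5000, 51.5000°), ρ = 1.06
turn_right(141.7°): centre at ρ to the right, rotate −141.7° → (14.7196, 9.8364, -90.2000° ≡ 269.8000°)
go_straight(5.89): x += 5.89·cos θ, y += 5.89·sin θ → (14.6990, 3.9465, 269.8000°)
turn_right(99.9°): centre at ρ to the right, rotate −99.9° → (13.4531, 2.9066, 169.9000°)
turn_left(116.3°): centre at ρ to the left, rotate +116.3° → (12.2493, 1.5673, 286.2000°)
go_straight(5.99): x += 5.99·cos θ, y += 5.99·sin θ → (13.9205, -4.1849, 286.2000°)

(13.9205, -4.1849, 286.2000°)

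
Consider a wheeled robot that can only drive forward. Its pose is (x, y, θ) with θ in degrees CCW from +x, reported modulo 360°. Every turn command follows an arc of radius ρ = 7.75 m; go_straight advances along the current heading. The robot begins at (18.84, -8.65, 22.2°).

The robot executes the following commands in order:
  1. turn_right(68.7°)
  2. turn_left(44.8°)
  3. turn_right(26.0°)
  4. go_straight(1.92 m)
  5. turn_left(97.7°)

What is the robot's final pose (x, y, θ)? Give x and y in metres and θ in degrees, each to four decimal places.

set_pose: (x, y, θ) = (18.8400, -8.6500, 22.2000°), ρ = 7.75
turn_right(68.7°): centre at ρ to the right, rotate −68.7° → (27.3899, -10.4907, -46.5000° ≡ 313.5000°)
turn_left(44.8°): centre at ρ to the left, rotate +44.8° → (32.7817, -12.9026, 358.3000°)
turn_right(26.0°): centre at ρ to the right, rotate −26.0° → (36.1543, -13.7874, 332.3000°)
go_straight(1.92): x += 1.92·cos θ, y += 1.92·sin θ → (37.8542, -14.6799, 332.3000°)
turn_left(97.7°): centre at ρ to the left, rotate +97.7° → (48.7394, -10.4687, 430.0000° ≡ 70.0000°)

(48.7394, -10.4687, 70.0000°)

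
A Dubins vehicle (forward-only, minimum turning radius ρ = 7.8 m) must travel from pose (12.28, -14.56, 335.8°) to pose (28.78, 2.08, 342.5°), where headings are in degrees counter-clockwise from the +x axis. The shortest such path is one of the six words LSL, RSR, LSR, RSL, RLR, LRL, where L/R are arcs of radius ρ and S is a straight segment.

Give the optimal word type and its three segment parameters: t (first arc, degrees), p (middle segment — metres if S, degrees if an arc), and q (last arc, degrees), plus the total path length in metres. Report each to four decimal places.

Let ψ = atan2(Δy, Δx) = atan2(16.64, 16.50) = 45.2420° be the start→goal bearing.
Normalize: d = |goal − start| / ρ = 23.433728/7.8 = 3.004324, α = (θ_start − ψ) mod 360° = 290.5580° = 5.071193 rad, β = (θ_goal − ψ) mod 360° = 297.2580° = 5.188130 rad.
Common terms: sin α = -0.936317, cos α = 0.351155, sin β = -0.888954, cos β = 0.457997, cos(α−β) = 0.993171, d² = 9.025963. Work in radians in the unit-radius frame; every candidate has L = ρ·(t + p + q).
LSL: p² = 2 + d² − 2cos(α−β) + 2d(sin α − sin β) = 8.755029; p = √p² = 2.958890; φ = atan2(cos β − cos α, d + sin α − sin β) = 0.036117 rad; t = (φ − α) mod 2π = 1.248109 rad, q = (β − φ) mod 2π = 5.152013 rad → L = 7.8·(1.248109 + 2.958890 + 5.152013) = 7.8·9.359012 = 73.000295 m
RSR: p² = 2 + d² − 2cos(α−β) + 2d(sin β − sin α) = 9.324215; p = √p² = 3.053558; φ = atan2(cos α − cos β, d − sin α + sin β) = -0.034997 rad; t = (α − φ) mod 2π = 5.106190 rad, q = (φ − β) mod 2π = 1.060059 rad → L = 7.8·(5.106190 + 3.053558 + 1.060059) = 7.8·9.219806 = 71.914487 m
LSR: p² = d² − 2 + 2cos(α−β) + 2d(sin α + sin β) = -1.955107 < 0 → infeasible
RSL: p² = d² − 2 + 2cos(α−β) − 2d(sin α + sin β) = 19.979716; p = √p² = 4.469868; φ = atan2(cos α + cos β, d − sin α − sin β) − atan2(2, p) = -0.254725 rad; t = (α − φ) mod 2π = 5.325918 rad, q = (β − φ) mod 2π = 5.442855 rad → L = 7.8·(5.325918 + 4.469868 + 5.442855) = 7.8·15.238640 = 118.861394 m
RLR: c = (6 − d² + 2cos(α−β) + 2d(sin α − sin β))/8 = -0.165527; p = 2π − arccos c = 4.546097 rad; φ = atan2(cos α − cos β, d − sin α + sin β) = -0.034997 rad; t = (α − φ + p/2) mod 2π = 1.096053 rad, q = (α − β − t + p) mod 2π = 3.333107 rad → L = 7.8·(1.096053 + 4.546097 + 3.333107) = 7.8·8.975256 = 70.007000 m
LRL: c = (6 − d² + 2cos(α−β) − 2d(sin α − sin β))/8 = -0.094379; p = 2π − arccos c = 4.617870 rad; φ = atan2(cos β − cos α, d + sin α − sin β) = 0.036117 rad; t = (φ − α + p/2) mod 2π = 3.557044 rad, q = (β − α − t + p) mod 2π = 1.177763 rad → L = 7.8·(3.557044 + 4.617870 + 1.177763) = 7.8·9.352676 = 72.950876 m
Shortest: RLR with L = 70.007000 m ≈ 70.0070 m
Convert RLR to answer units (arcs ×180/π): t = 1.096053·180/π = 62.7992°, p = 4.546097·180/π = 260.4722°, q = 3.333107·180/π = 190.9730°, L = 70.0070 m.

RLR: t = 62.7992°, p = 260.4722°, q = 190.9730°, L = 70.0070 m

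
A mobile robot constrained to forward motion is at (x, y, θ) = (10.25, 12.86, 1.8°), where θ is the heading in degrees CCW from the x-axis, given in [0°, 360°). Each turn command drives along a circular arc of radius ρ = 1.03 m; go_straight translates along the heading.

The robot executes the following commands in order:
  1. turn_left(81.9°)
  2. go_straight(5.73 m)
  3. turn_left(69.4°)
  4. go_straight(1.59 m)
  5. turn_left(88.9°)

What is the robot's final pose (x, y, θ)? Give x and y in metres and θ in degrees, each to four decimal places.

(8.5190, 20.7878, 242.0000°)

set_pose: (x, y, θ) = (10.2500, 12.8600, 1.8000°), ρ = 1.03
turn_left(81.9°): centre at ρ to the left, rotate +81.9° → (11.2414, 13.7765, 83.7000°)
go_straight(5.73): x += 5.73·cos θ, y += 5.73·sin θ → (11.8702, 19.4719, 83.7000°)
turn_left(69.4°): centre at ρ to the left, rotate +69.4° → (11.3124, 20.5034, 153.1000°)
go_straight(1.59): x += 1.59·cos θ, y += 1.59·sin θ → (9.8945, 21.2228, 153.1000°)
turn_left(88.9°): centre at ρ to the left, rotate +88.9° → (8.5190, 20.7878, 242.0000°)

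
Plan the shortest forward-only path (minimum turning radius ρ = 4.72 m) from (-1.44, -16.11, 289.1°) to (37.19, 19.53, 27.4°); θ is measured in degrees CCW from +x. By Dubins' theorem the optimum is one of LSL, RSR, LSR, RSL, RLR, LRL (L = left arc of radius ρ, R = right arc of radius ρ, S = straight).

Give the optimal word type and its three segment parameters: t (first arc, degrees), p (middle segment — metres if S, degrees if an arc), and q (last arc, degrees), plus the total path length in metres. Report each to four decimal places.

LSR: t = 121.9209°, p = 46.1079 m, q = 23.6209°, L = 58.0976 m

Let ψ = atan2(Δy, Δx) = atan2(35.64, 38.63) = 42.6946° be the start→goal bearing.
Normalize: d = |goal − start| / ρ = 52.559362/4.72 = 11.135458, α = (θ_start − ψ) mod 360° = 246.4054° = 4.300585 rad, β = (θ_goal − ψ) mod 360° = 344.7054° = 6.016244 rad.
Common terms: sin α = -0.916400, cos α = -0.400263, sin β = -0.263782, cos β = 0.964582, cos(α−β) = -0.144356, d² = 123.998424. Work in radians in the unit-radius frame; every candidate has L = ρ·(t + p + q).
LSL: p² = 2 + d² − 2cos(α−β) + 2d(sin α − sin β) = 111.752730; p = √p² = 10.571316; φ = atan2(cos β − cos α, d + sin α − sin β) = 0.129470 rad; t = (φ − α) mod 2π = 2.112070 rad, q = (β − φ) mod 2π = 5.886774 rad → L = 4.72·(2.112070 + 10.571316 + 5.886774) = 4.72·18.570160 = 87.651157 m
RSR: p² = 2 + d² − 2cos(α−β) + 2d(sin β − sin α) = 140.821544; p = √p² = 11.866825; φ = atan2(cos α − cos β, d − sin α + sin β) = -0.115269 rad; t = (α − φ) mod 2π = 4.415854 rad, q = (φ − β) mod 2π = 0.151673 rad → L = 4.72·(4.415854 + 11.866825 + 0.151673) = 4.72·16.434352 = 77.570141 m
LSR: p² = d² − 2 + 2cos(α−β) + 2d(sin α + sin β) = 95.425964; p = √p² = 9.768621; φ = atan2(−cos α − cos β, d + sin α + sin β) − atan2(−2, p) = 0.145321 rad; t = (φ − α) mod 2π = 2.127921 rad, q = (φ − β) mod 2π = 0.412263 rad → L = 4.72·(2.127921 + 9.768621 + 0.412263) = 4.72·12.308805 = 58.097561 m
RSL: p² = d² − 2 + 2cos(α−β) − 2d(sin α + sin β) = 147.993460; p = √p² = 12.165256; φ = atan2(cos α + cos β, d − sin α − sin β) − atan2(2, p) = -0.117156 rad; t = (α − φ) mod 2π = 4.417741 rad, q = (β − φ) mod 2π = 6.133400 rad → L = 4.72·(4.417741 + 12.165256 + 6.133400) = 4.72·22.716397 = 107.221395 m
RLR: c = (6 − d² + 2cos(α−β) + 2d(sin α − sin β))/8 = -16.602693, |c| > 1 → infeasible
LRL: c = (6 − d² + 2cos(α−β) − 2d(sin α − sin β))/8 = -12.969091, |c| > 1 → infeasible
Shortest: LSR with L = 58.097561 m ≈ 58.0976 m
Convert LSR to answer units (arcs ×180/π): t = 2.127921·180/π = 121.9209°, p = ρ·p = 4.72·9.768621 = 46.1079 m, q = 0.412263·180/π = 23.6209°, L = 58.0976 m.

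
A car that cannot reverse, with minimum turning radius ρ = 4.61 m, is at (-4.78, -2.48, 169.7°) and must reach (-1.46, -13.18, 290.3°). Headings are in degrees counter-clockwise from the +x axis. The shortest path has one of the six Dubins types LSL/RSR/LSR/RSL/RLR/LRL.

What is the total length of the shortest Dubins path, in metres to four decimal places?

Let ψ = atan2(Δy, Δx) = atan2(-10.70, 3.32) = -72.7619° be the start→goal bearing.
Normalize: d = |goal − start| / ρ = 11.203232/4.61 = 2.430202, α = (θ_start − ψ) mod 360° = 242.4619° = 4.231759 rad, β = (θ_goal − ψ) mod 360° = 3.0619° = 0.053440 rad.
Common terms: sin α = -0.886704, cos α = -0.462338, sin β = 0.053415, cos β = 0.998572, cos(α−β) = -0.509041, d² = 5.905882. Work in radians in the unit-radius frame; every candidate has L = ρ·(t + p + q).
LSL: p² = 2 + d² − 2cos(α−β) + 2d(sin α − sin β) = 4.354609; p = √p² = 2.086770; φ = atan2(cos β − cos α, d + sin α − sin β) = 0.775513 rad; t = (φ − α) mod 2π = 2.826939 rad, q = (β − φ) mod 2π = 5.561113 rad → L = 4.61·(2.826939 + 2.086770 + 5.561113) = 4.61·10.474822 = 48.288931 m
RSR: p² = 2 + d² − 2cos(α−β) + 2d(sin β − sin α) = 13.493322; p = √p² = 3.673326; φ = atan2(cos α − cos β, d − sin α + sin β) = -0.409017 rad; t = (α − φ) mod 2π = 4.640776 rad, q = (φ − β) mod 2π = 5.820728 rad → L = 4.61·(4.640776 + 3.673326 + 5.820728) = 4.61·14.134829 = 65.161563 m
LSR: p² = d² − 2 + 2cos(α−β) + 2d(sin α + sin β) = -1.162320 < 0 → infeasible
RSL: p² = d² − 2 + 2cos(α−β) − 2d(sin α + sin β) = 6.937919; p = √p² = 2.633993; φ = atan2(cos α + cos β, d − sin α − sin β) − atan2(2, p) = -0.486571 rad; t = (α − φ) mod 2π = 4.718330 rad, q = (β − φ) mod 2π = 0.540011 rad → L = 4.61·(4.718330 + 2.633993 + 0.540011) = 4.61·7.892334 = 36.383660 m
RLR: c = (6 − d² + 2cos(α−β) + 2d(sin α − sin β))/8 = -0.686665; p = 2π − arccos c = 3.955497 rad; φ = atan2(cos α − cos β, d − sin α + sin β) = -0.409017 rad; t = (α − φ + p/2) mod 2π = 0.335339 rad, q = (α − β − t + p) mod 2π = 1.515291 rad → L = 4.61·(0.335339 + 3.955497 + 1.515291) = 4.61·5.806127 = 26.766247 m
LRL: c = (6 − d² + 2cos(α−β) − 2d(sin α − sin β))/8 = 0.455674; p = 2π − arccos c = 5.185518 rad; φ = atan2(cos β − cos α, d + sin α − sin β) = 0.775513 rad; t = (φ − α + p/2) mod 2π = 5.419698 rad, q = (β − α − t + p) mod 2π = 1.870687 rad → L = 4.61·(5.419698 + 5.185518 + 1.870687) = 4.61·12.475903 = 57.513915 m
Shortest: RLR with L = 26.766247 m ≈ 26.7662 m

26.7662 m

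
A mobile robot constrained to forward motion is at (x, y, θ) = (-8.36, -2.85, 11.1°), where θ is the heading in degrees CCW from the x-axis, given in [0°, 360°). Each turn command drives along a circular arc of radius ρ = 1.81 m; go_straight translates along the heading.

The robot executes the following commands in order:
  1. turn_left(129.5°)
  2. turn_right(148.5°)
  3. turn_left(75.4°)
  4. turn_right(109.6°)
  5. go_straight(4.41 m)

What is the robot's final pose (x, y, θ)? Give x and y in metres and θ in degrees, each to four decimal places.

set_pose: (x, y, θ) = (-8.3600, -2.8500, 11.1000°), ρ = 1.81
turn_left(129.5°): centre at ρ to the left, rotate +129.5° → (-7.5596, 0.3248, 140.6000°)
turn_right(148.5°): centre at ρ to the right, rotate −148.5° → (-6.1620, 3.5163, -7.9000° ≡ 352.1000°)
turn_left(75.4°): centre at ρ to the left, rotate +75.4° → (-4.2410, 4.6164, 427.5000° ≡ 67.5000°)
turn_right(109.6°): centre at ρ to the right, rotate −109.6° → (-1.3553, 5.2667, -42.1000° ≡ 317.9000°)
go_straight(4.41): x += 4.41·cos θ, y += 4.41·sin θ → (1.9168, 2.3102, 317.9000°)

(1.9168, 2.3102, 317.9000°)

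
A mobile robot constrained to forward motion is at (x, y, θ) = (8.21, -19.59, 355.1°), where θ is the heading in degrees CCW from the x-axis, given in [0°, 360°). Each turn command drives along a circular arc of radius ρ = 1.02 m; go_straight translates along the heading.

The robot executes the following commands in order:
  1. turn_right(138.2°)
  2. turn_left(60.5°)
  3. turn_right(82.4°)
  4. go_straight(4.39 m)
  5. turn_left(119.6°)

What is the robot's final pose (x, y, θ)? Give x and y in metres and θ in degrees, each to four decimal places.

set_pose: (x, y, θ) = (8.2100, -19.5900, 355.1000°), ρ = 1.02
turn_right(138.2°): centre at ρ to the right, rotate −138.2° → (8.7353, -21.4220, 216.9000°)
turn_left(60.5°): centre at ρ to the left, rotate +60.5° → (8.3362, -22.3690, 277.4000°)
turn_right(82.4°): centre at ρ to the right, rotate −82.4° → (7.5887, -23.4856, 195.0000°)
go_straight(4.39): x += 4.39·cos θ, y += 4.39·sin θ → (3.3483, -24.6218, 195.0000°)
turn_left(119.6°): centre at ρ to the left, rotate +119.6° → (2.8860, -26.3233, 314.6000°)

(2.8860, -26.3233, 314.6000°)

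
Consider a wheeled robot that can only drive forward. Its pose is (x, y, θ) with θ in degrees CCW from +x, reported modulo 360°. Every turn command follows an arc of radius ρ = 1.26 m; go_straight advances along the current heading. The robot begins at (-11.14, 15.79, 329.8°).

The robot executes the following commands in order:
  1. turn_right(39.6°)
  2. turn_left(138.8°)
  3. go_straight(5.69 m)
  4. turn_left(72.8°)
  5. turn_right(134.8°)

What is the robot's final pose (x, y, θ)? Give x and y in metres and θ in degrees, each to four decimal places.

(-5.9649, 24.1142, 7.0000°)

set_pose: (x, y, θ) = (-11.1400, 15.7900, 329.8000°), ρ = 1.26
turn_right(39.6°): centre at ρ to the right, rotate −39.6° → (-10.5913, 15.1361, 290.2000°)
turn_left(138.8°): centre at ρ to the left, rotate +138.8° → (-8.2325, 15.1196, 429.0000° ≡ 69.0000°)
go_straight(5.69): x += 5.69·cos θ, y += 5.69·sin θ → (-6.1934, 20.4317, 69.0000°)
turn_left(72.8°): centre at ρ to the left, rotate +72.8° → (-6.5905, 21.8734, 141.8000°)
turn_right(134.8°): centre at ρ to the right, rotate −134.8° → (-5.9649, 24.1142, 7.0000°)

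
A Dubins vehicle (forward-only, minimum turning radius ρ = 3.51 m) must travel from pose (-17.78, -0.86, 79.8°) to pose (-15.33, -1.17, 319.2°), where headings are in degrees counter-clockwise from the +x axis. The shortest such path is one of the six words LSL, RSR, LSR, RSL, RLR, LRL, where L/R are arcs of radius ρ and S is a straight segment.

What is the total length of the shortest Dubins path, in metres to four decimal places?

Let ψ = atan2(Δy, Δx) = atan2(-0.31, 2.45) = -7.2113° be the start→goal bearing.
Normalize: d = |goal − start| / ρ = 2.469534/3.51 = 0.703571, α = (θ_start − ψ) mod 360° = 87.0113° = 1.518635 rad, β = (θ_goal − ψ) mod 360° = 326.4113° = 5.696953 rad.
Common terms: sin α = 0.998640, cos α = 0.052138, sin β = -0.553227, cos β = 0.833031, cos(α−β) = -0.509041, d² = 0.495012. Work in radians in the unit-radius frame; every candidate has L = ρ·(t + p + q).
LSL: p² = 2 + d² − 2cos(α−β) + 2d(sin α − sin β) = 5.696792; p = √p² = 2.386795; φ = atan2(cos β − cos α, d + sin α − sin β) = 0.333309 rad; t = (φ − α) mod 2π = 5.097860 rad, q = (β − φ) mod 2π = 5.363643 rad → L = 3.51·(5.097860 + 2.386795 + 5.363643) = 3.51·12.848299 = 45.097529 m
RSR: p² = 2 + d² − 2cos(α−β) + 2d(sin β − sin α) = 1.329398; p = √p² = 1.152995; φ = atan2(cos α − cos β, d − sin α + sin β) = -2.397543 rad; t = (α − φ) mod 2π = 3.916177 rad, q = (φ − β) mod 2π = 4.471875 rad → L = 3.51·(3.916177 + 1.152995 + 4.471875) = 3.51·9.541048 = 33.489078 m
LSR: p² = d² − 2 + 2cos(α−β) + 2d(sin α + sin β) = -1.896311 < 0 → infeasible
RSL: p² = d² − 2 + 2cos(α−β) − 2d(sin α + sin β) = -3.149830 < 0 → infeasible
RLR: c = (6 − d² + 2cos(α−β) + 2d(sin α − sin β))/8 = 0.833825; p = 2π − arccos c = 5.698390 rad; φ = atan2(cos α − cos β, d − sin α + sin β) = -2.397543 rad; t = (α − φ + p/2) mod 2π = 0.482187 rad, q = (α − β − t + p) mod 2π = 1.037885 rad → L = 3.51·(0.482187 + 5.698390 + 1.037885) = 3.51·7.218462 = 25.336802 m
LRL: c = (6 − d² + 2cos(α−β) − 2d(sin α − sin β))/8 = 0.287901; p = 2π − arccos c = 5.004423 rad; φ = atan2(cos β − cos α, d + sin α − sin β) = 0.333309 rad; t = (φ − α + p/2) mod 2π = 1.316887 rad, q = (β − α − t + p) mod 2π = 1.582670 rad → L = 3.51·(1.316887 + 5.004423 + 1.582670) = 3.51·7.903980 = 27.742968 m
Shortest: RLR with L = 25.336802 m ≈ 25.3368 m

25.3368 m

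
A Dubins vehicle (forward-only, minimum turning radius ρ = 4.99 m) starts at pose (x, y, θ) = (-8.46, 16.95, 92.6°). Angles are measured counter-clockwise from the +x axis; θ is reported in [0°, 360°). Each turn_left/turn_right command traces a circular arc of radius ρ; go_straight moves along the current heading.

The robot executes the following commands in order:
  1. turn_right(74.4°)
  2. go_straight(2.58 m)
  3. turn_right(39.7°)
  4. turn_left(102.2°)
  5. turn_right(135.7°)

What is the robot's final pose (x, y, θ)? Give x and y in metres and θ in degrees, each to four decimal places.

set_pose: (x, y, θ) = (-8.4600, 16.9500, 92.6000°), ρ = 4.99
turn_right(74.4°): centre at ρ to the right, rotate −74.4° → (-5.0337, 21.9167, 18.2000°)
go_straight(2.58): x += 2.58·cos θ, y += 2.58·sin θ → (-2.5828, 22.7225, 18.2000°)
turn_right(39.7°): centre at ρ to the right, rotate −39.7° → (0.8046, 22.6250, -21.5000° ≡ 338.5000°)
turn_left(102.2°): centre at ρ to the left, rotate +102.2° → (7.5579, 26.4613, 440.7000° ≡ 80.7000°)
turn_right(135.7°): centre at ρ to the right, rotate −135.7° → (16.5699, 28.5171, -55.0000° ≡ 305.0000°)

(16.5699, 28.5171, 305.0000°)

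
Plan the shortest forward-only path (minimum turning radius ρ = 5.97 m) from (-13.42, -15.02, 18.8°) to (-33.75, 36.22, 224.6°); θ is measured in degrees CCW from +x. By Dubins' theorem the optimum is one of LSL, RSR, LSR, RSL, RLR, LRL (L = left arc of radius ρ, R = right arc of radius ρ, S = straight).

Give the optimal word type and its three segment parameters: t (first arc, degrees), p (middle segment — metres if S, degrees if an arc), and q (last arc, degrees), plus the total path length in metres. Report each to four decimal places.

LSL: t = 90.1758°, p = 43.7133 m, q = 115.6242°, L = 65.1568 m

Let ψ = atan2(Δy, Δx) = atan2(51.24, -20.33) = 111.6412° be the start→goal bearing.
Normalize: d = |goal − start| / ρ = 55.125734/5.97 = 9.233791, α = (θ_start − ψ) mod 360° = 267.1588° = 4.662800 rad, β = (θ_goal − ψ) mod 360° = 112.9588° = 1.971503 rad.
Common terms: sin α = -0.998771, cos α = -0.049568, sin β = 0.920786, cos β = -0.390069, cos(α−β) = -0.900319, d² = 85.262900. Work in radians in the unit-radius frame; every candidate has L = ρ·(t + p + q).
LSL: p² = 2 + d² − 2cos(α−β) + 2d(sin α − sin β) = 53.613971; p = √p² = 7.322156; φ = atan2(cos β − cos α, d + sin α − sin β) = -0.046520 rad; t = (φ − α) mod 2π = 1.573865 rad, q = (β − φ) mod 2π = 2.018022 rad → L = 5.97·(1.573865 + 7.322156 + 2.018022) = 5.97·10.914044 = 65.156841 m
RSR: p² = 2 + d² − 2cos(α−β) + 2d(sin β − sin α) = 124.513104; p = √p² = 11.158544; φ = atan2(cos α − cos β, d − sin α + sin β) = 0.030520 rad; t = (α − φ) mod 2π = 4.632281 rad, q = (φ − β) mod 2π = 4.342202 rad → L = 5.97·(4.632281 + 11.158544 + 4.342202) = 5.97·20.133027 = 120.194171 m
LSR: p² = d² − 2 + 2cos(α−β) + 2d(sin α + sin β) = 80.022067; p = √p² = 8.945505; φ = atan2(−cos α − cos β, d + sin α + sin β) − atan2(−2, p) = 0.267939 rad; t = (φ − α) mod 2π = 1.888324 rad, q = (φ − β) mod 2π = 4.579622 rad → L = 5.97·(1.888324 + 8.945505 + 4.579622) = 5.97·15.413451 = 92.018303 m
RSL: p² = d² − 2 + 2cos(α−β) − 2d(sin α + sin β) = 82.902458; p = √p² = 9.105079; φ = atan2(cos α + cos β, d − sin α − sin β) − atan2(2, p) = -0.263402 rad; t = (α − φ) mod 2π = 4.926202 rad, q = (β − φ) mod 2π = 2.234904 rad → L = 5.97·(4.926202 + 9.105079 + 2.234904) = 5.97·16.266185 = 97.109126 m
RLR: c = (6 − d² + 2cos(α−β) + 2d(sin α − sin β))/8 = -14.564138, |c| > 1 → infeasible
LRL: c = (6 − d² + 2cos(α−β) − 2d(sin α − sin β))/8 = -5.701746, |c| > 1 → infeasible
Shortest: LSL with L = 65.156841 m ≈ 65.1568 m
Convert LSL to answer units (arcs ×180/π): t = 1.573865·180/π = 90.1758°, p = ρ·p = 5.97·7.322156 = 43.7133 m, q = 2.018022·180/π = 115.6242°, L = 65.1568 m.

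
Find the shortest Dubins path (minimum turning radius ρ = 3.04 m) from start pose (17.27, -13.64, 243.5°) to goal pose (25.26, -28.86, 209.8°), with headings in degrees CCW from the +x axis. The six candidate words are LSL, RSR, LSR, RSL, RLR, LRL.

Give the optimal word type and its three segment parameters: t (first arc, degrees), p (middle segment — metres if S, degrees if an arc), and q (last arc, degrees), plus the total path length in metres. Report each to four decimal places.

LSR: t = 75.9156°, p = 10.1574 m, q = 109.6156°, L = 20.0014 m

Let ψ = atan2(Δy, Δx) = atan2(-15.22, 7.99) = -62.3020° be the start→goal bearing.
Normalize: d = |goal − start| / ρ = 17.189779/3.04 = 5.654533, α = (θ_start − ψ) mod 360° = 305.8020° = 5.337252 rad, β = (θ_goal − ψ) mod 360° = 272.1020° = 4.749076 rad.
Common terms: sin α = -0.811043, cos α = 0.584986, sin β = -0.999327, cos β = 0.036679, cos(α−β) = 0.831954, d² = 31.973738. Work in radians in the unit-radius frame; every candidate has L = ρ·(t + p + q).
LSL: p² = 2 + d² − 2cos(α−β) + 2d(sin α − sin β) = 34.439143; p = √p² = 5.868487; φ = atan2(cos β − cos α, d + sin α − sin β) = -0.093569 rad; t = (φ − α) mod 2π = 0.852365 rad, q = (β − φ) mod 2π = 4.842645 rad → L = 3.04·(0.852365 + 5.868487 + 4.842645) = 3.04·11.563497 = 35.153030 m
RSR: p² = 2 + d² − 2cos(α−β) + 2d(sin β − sin α) = 30.180517; p = √p² = 5.493680; φ = atan2(cos α − cos β, d − sin α + sin β) = 0.099973 rad; t = (α − φ) mod 2π = 5.237278 rad, q = (φ − β) mod 2π = 1.634083 rad → L = 3.04·(5.237278 + 5.493680 + 1.634083) = 3.04·12.365041 = 37.589725 m
LSR: p² = d² − 2 + 2cos(α−β) + 2d(sin α + sin β) = 11.164049; p = √p² = 3.341265; φ = atan2(−cos α − cos β, d + sin α + sin β) − atan2(−2, p) = 0.379043 rad; t = (φ − α) mod 2π = 1.324977 rad, q = (φ − β) mod 2π = 1.913153 rad → L = 3.04·(1.324977 + 3.341265 + 1.913153) = 3.04·6.579394 = 20.001357 m
RSL: p² = d² − 2 + 2cos(α−β) − 2d(sin α + sin β) = 52.111244; p = √p² = 7.218812; φ = atan2(cos α + cos β, d − sin α − sin β) − atan2(2, p) = -0.187188 rad; t = (α − φ) mod 2π = 5.524440 rad, q = (β − φ) mod 2π = 4.936264 rad → L = 3.04·(5.524440 + 7.218812 + 4.936264) = 3.04·17.679516 = 53.745728 m
RLR: c = (6 − d² + 2cos(α−β) + 2d(sin α − sin β))/8 = -2.772565, |c| > 1 → infeasible
LRL: c = (6 − d² + 2cos(α−β) − 2d(sin α − sin β))/8 = -3.304893, |c| > 1 → infeasible
Shortest: LSR with L = 20.001357 m ≈ 20.0014 m
Convert LSR to answer units (arcs ×180/π): t = 1.324977·180/π = 75.9156°, p = ρ·p = 3.04·3.341265 = 10.1574 m, q = 1.913153·180/π = 109.6156°, L = 20.0014 m.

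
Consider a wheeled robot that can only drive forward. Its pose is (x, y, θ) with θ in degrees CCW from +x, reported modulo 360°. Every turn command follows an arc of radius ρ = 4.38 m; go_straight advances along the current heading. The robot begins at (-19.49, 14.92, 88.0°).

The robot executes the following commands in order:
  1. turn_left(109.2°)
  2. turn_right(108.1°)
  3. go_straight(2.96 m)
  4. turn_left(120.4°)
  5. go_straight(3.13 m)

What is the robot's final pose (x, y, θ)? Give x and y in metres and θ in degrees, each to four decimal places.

(-40.0512, 28.8092, 209.5000°)

set_pose: (x, y, θ) = (-19.4900, 14.9200, 88.0000°), ρ = 4.38
turn_left(109.2°): centre at ρ to the left, rotate +109.2° → (-25.1625, 19.2570, 197.2000°)
turn_right(108.1°): centre at ρ to the right, rotate −108.1° → (-30.8372, 23.5099, 89.1000°)
go_straight(2.96): x += 2.96·cos θ, y += 2.96·sin θ → (-30.7907, 26.4695, 89.1000°)
turn_left(120.4°): centre at ρ to the left, rotate +120.4° → (-37.3270, 30.3505, 209.5000°)
go_straight(3.13): x += 3.13·cos θ, y += 3.13·sin θ → (-40.0512, 28.8092, 209.5000°)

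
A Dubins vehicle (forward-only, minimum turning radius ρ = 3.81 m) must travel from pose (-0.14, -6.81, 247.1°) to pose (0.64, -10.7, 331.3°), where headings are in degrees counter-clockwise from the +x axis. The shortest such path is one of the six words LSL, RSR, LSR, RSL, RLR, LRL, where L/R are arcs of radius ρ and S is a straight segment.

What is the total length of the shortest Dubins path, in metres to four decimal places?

28.2390 m

Let ψ = atan2(Δy, Δx) = atan2(-3.89, 0.78) = -78.6617° be the start→goal bearing.
Normalize: d = |goal − start| / ρ = 3.967430/3.81 = 1.041320, α = (θ_start − ψ) mod 360° = 325.7617° = 5.685615 rad, β = (θ_goal − ψ) mod 360° = 49.9617° = 0.871997 rad.
Common terms: sin α = -0.562635, cos α = 0.826705, sin β = 0.765615, cos β = 0.643299, cos(α−β) = 0.101056, d² = 1.084348. Work in radians in the unit-radius frame; every candidate has L = ρ·(t + p + q).
LSL: p² = 2 + d² − 2cos(α−β) + 2d(sin α − sin β) = 0.115967; p = √p² = 0.340539; φ = atan2(cos β − cos α, d + sin α − sin β) = -2.572847 rad; t = (φ − α) mod 2π = 4.307909 rad, q = (β − φ) mod 2π = 3.444843 rad → L = 3.81·(4.307909 + 0.340539 + 3.444843) = 3.81·8.093292 = 30.835441 m
RSR: p² = 2 + d² − 2cos(α−β) + 2d(sin β − sin α) = 5.648503; p = √p² = 2.376658; φ = atan2(cos α − cos β, d − sin α + sin β) = 0.077247 rad; t = (α − φ) mod 2π = 5.608368 rad, q = (φ − β) mod 2π = 5.488435 rad → L = 3.81·(5.608368 + 2.376658 + 5.488435) = 3.81·13.473461 = 51.333888 m
LSR: p² = d² − 2 + 2cos(α−β) + 2d(sin α + sin β) = -0.290806 < 0 → infeasible
RSL: p² = d² − 2 + 2cos(α−β) − 2d(sin α + sin β) = -1.136273 < 0 → infeasible
RLR: c = (6 − d² + 2cos(α−β) + 2d(sin α − sin β))/8 = 0.293937; p = 2π − arccos c = 5.010732 rad; φ = atan2(cos α − cos β, d − sin α + sin β) = 0.077247 rad; t = (α − φ + p/2) mod 2π = 1.830549 rad, q = (α − β − t + p) mod 2π = 1.710616 rad → L = 3.81·(1.830549 + 5.010732 + 1.710616) = 3.81·8.551897 = 32.582729 m
LRL: c = (6 − d² + 2cos(α−β) − 2d(sin α − sin β))/8 = 0.985504; p = 2π − arccos c = 6.112709 rad; φ = atan2(cos β − cos α, d + sin α − sin β) = -2.572847 rad; t = (φ − α + p/2) mod 2π = 1.081078 rad, q = (β − α − t + p) mod 2π = 0.218013 rad → L = 3.81·(1.081078 + 6.112709 + 0.218013) = 3.81·7.411801 = 28.238961 m
Shortest: LRL with L = 28.238961 m ≈ 28.2390 m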